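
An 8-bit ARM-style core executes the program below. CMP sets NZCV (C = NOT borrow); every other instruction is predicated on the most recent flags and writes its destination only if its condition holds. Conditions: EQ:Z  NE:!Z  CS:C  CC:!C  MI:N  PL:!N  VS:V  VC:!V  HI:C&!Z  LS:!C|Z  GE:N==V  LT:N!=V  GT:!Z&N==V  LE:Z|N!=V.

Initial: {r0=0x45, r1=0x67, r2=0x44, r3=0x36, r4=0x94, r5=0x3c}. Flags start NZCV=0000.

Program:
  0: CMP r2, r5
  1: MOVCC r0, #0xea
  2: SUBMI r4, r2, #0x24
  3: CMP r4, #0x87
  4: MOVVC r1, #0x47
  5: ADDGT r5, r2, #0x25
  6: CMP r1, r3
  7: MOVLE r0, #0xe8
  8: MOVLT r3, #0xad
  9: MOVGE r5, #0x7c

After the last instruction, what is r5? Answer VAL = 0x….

VAL = 0x7c

[0] flags=0010 → (cmp)
[1] flags=0010 CC?F → skip
[2] flags=0010 MI?F → skip
[3] flags=0010 → (cmp)
[4] flags=0010 VC?T → r1=0x47
[5] flags=0010 GT?T → r5=0x69
[6] flags=0010 → (cmp)
[7] flags=0010 LE?F → skip
[8] flags=0010 LT?F → skip
[9] flags=0010 GE?T → r5=0x7c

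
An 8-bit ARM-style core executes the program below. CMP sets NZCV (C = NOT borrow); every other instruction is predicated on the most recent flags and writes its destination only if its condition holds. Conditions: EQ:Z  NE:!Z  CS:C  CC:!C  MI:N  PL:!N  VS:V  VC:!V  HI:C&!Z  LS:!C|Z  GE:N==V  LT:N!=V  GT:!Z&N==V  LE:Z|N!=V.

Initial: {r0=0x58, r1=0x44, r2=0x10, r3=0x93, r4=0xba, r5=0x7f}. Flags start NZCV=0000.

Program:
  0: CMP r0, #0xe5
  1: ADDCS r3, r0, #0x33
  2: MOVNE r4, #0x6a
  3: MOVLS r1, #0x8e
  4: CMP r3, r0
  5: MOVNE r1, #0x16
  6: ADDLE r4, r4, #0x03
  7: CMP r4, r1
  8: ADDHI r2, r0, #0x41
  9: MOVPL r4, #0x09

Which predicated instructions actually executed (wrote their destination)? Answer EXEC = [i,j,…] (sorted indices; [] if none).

[0] flags=0000 → (cmp)
[1] flags=0000 CS?F → skip
[2] flags=0000 NE?T → r4=0x6a
[3] flags=0000 LS?T → r1=0x8e
[4] flags=0011 → (cmp)
[5] flags=0011 NE?T → r1=0x16
[6] flags=0011 LE?T → r4=0x6d
[7] flags=0010 → (cmp)
[8] flags=0010 HI?T → r2=0x99
[9] flags=0010 PL?T → r4=0x09

EXEC = [2,3,5,6,8,9]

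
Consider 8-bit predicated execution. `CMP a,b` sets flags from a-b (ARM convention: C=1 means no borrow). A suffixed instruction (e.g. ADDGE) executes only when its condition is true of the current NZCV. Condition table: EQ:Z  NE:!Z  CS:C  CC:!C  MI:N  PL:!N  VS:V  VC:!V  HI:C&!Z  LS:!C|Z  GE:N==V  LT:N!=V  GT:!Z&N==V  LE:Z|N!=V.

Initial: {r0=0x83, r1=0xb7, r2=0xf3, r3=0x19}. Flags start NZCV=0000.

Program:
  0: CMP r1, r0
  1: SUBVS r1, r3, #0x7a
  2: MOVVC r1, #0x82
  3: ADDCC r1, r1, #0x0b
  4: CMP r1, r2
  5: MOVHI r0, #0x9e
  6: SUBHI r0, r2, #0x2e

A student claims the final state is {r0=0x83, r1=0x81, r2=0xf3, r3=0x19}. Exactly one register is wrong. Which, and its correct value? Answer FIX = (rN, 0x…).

FIX = (r1, 0x82)

[0] flags=0010 → (cmp)
[1] flags=0010 VS?F → skip
[2] flags=0010 VC?T → r1=0x82
[3] flags=0010 CC?F → skip
[4] flags=1000 → (cmp)
[5] flags=1000 HI?F → skip
[6] flags=1000 HI?F → skip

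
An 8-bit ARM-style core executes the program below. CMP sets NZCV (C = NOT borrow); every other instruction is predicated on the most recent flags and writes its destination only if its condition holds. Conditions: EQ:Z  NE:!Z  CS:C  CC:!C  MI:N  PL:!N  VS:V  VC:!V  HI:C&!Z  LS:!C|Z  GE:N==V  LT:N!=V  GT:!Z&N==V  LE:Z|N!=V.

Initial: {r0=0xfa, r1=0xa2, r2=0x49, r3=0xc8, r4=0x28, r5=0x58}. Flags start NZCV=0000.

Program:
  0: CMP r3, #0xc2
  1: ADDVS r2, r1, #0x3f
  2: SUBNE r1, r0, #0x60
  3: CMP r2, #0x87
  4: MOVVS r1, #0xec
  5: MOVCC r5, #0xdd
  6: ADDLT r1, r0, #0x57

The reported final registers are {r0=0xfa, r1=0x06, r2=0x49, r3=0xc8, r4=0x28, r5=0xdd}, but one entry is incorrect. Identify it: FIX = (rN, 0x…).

0: ✓ CMP  NZCV=0010
1: · ADDVS
2: ✓ SUBNE  r1←0x9a
3: ✓ CMP  NZCV=1001
4: ✓ MOVVS  r1←0xec
5: ✓ MOVCC  r5←0xdd
6: · ADDLT

FIX = (r1, 0xec)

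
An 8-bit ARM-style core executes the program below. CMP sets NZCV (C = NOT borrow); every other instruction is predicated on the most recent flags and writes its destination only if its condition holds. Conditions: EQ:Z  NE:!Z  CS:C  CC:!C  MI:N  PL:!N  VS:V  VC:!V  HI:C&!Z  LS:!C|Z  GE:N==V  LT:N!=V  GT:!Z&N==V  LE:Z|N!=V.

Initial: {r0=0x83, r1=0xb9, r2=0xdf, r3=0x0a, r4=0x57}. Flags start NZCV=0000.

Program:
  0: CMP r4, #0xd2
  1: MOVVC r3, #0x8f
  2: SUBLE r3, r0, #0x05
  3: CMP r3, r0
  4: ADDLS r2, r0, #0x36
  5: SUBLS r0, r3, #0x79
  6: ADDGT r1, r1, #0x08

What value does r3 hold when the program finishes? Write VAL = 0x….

[0] flags=1001 → (cmp)
[1] flags=1001 VC?F → skip
[2] flags=1001 LE?F → skip
[3] flags=1001 → (cmp)
[4] flags=1001 LS?T → r2=0xb9
[5] flags=1001 LS?T → r0=0x91
[6] flags=1001 GT?T → r1=0xc1

VAL = 0x0a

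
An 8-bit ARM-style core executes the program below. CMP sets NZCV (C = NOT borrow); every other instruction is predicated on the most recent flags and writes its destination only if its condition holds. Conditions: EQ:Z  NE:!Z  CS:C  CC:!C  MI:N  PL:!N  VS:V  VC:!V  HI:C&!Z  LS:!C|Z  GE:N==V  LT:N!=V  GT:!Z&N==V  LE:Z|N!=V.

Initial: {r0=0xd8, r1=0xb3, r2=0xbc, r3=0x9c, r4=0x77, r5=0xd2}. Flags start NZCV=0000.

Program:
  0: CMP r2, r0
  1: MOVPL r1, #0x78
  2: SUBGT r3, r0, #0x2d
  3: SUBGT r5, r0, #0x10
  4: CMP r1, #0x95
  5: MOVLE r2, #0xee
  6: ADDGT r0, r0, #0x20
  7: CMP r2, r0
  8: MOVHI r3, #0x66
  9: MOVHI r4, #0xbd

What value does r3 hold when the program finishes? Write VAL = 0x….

[0] flags=1000 → (cmp)
[1] flags=1000 PL?F → skip
[2] flags=1000 GT?F → skip
[3] flags=1000 GT?F → skip
[4] flags=0010 → (cmp)
[5] flags=0010 LE?F → skip
[6] flags=0010 GT?T → r0=0xf8
[7] flags=1000 → (cmp)
[8] flags=1000 HI?F → skip
[9] flags=1000 HI?F → skip

VAL = 0x9c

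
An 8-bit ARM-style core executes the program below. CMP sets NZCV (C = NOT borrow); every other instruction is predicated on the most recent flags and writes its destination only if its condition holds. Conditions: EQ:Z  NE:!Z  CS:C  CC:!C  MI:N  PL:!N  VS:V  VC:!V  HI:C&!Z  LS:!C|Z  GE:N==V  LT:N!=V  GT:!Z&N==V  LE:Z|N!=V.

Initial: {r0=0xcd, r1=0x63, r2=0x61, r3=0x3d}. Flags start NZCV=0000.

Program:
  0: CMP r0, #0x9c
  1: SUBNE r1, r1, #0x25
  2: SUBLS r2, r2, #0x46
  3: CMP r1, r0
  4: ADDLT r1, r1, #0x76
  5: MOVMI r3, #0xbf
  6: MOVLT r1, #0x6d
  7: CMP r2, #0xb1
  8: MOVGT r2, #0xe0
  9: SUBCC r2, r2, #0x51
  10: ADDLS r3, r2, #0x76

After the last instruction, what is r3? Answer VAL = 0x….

[0] flags=0010 → (cmp)
[1] flags=0010 NE?T → r1=0x3e
[2] flags=0010 LS?F → skip
[3] flags=0000 → (cmp)
[4] flags=0000 LT?F → skip
[5] flags=0000 MI?F → skip
[6] flags=0000 LT?F → skip
[7] flags=1001 → (cmp)
[8] flags=1001 GT?T → r2=0xe0
[9] flags=1001 CC?T → r2=0x8f
[10] flags=1001 LS?T → r3=0x05

VAL = 0x05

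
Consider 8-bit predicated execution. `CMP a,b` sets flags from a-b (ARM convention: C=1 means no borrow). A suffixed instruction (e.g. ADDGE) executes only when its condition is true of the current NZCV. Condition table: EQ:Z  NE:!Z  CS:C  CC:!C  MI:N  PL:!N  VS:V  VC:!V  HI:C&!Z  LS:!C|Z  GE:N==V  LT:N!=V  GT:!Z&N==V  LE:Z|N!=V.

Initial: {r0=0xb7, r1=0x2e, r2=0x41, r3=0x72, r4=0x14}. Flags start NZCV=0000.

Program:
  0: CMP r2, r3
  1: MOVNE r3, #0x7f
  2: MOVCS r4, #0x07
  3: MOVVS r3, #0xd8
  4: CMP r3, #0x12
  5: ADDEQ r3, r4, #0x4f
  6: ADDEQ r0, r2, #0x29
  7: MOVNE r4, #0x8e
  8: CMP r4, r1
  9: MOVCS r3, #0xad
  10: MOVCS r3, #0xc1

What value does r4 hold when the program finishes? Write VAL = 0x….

VAL = 0x8e

[0] flags=1000 → (cmp)
[1] flags=1000 NE?T → r3=0x7f
[2] flags=1000 CS?F → skip
[3] flags=1000 VS?F → skip
[4] flags=0010 → (cmp)
[5] flags=0010 EQ?F → skip
[6] flags=0010 EQ?F → skip
[7] flags=0010 NE?T → r4=0x8e
[8] flags=0011 → (cmp)
[9] flags=0011 CS?T → r3=0xad
[10] flags=0011 CS?T → r3=0xc1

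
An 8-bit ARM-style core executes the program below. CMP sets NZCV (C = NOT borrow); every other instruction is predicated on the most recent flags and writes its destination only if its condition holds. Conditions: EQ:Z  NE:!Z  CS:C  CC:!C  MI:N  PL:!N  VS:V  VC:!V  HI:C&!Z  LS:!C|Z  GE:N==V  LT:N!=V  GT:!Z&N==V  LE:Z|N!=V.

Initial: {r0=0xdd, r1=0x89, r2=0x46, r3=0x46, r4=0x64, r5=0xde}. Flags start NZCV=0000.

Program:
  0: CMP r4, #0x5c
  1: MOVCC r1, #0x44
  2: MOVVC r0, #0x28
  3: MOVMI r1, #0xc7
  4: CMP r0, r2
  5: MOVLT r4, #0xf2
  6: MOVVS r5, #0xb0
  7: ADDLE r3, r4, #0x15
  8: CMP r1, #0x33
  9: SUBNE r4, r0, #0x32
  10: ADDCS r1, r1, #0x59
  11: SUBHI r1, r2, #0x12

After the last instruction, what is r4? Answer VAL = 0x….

0: ✓ CMP  NZCV=0010
1: · MOVCC
2: ✓ MOVVC  r0←0x28
3: · MOVMI
4: ✓ CMP  NZCV=1000
5: ✓ MOVLT  r4←0xf2
6: · MOVVS
7: ✓ ADDLE  r3←0x07
8: ✓ CMP  NZCV=0011
9: ✓ SUBNE  r4←0xf6
10: ✓ ADDCS  r1←0xe2
11: ✓ SUBHI  r1←0x34

VAL = 0xf6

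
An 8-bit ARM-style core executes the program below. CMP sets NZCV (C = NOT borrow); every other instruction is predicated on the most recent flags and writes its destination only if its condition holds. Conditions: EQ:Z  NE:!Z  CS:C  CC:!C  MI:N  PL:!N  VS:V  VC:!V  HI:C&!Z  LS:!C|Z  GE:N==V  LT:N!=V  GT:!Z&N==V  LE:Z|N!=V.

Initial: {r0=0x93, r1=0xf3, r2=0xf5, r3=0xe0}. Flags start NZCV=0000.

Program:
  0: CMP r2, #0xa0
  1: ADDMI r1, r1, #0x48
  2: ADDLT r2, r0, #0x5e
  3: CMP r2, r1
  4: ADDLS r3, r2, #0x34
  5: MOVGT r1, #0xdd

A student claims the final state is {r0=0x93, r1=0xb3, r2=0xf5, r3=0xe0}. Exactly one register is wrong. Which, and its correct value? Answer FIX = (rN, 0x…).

FIX = (r1, 0xdd)

0: ✓ CMP  NZCV=0010
1: · ADDMI
2: · ADDLT
3: ✓ CMP  NZCV=0010
4: · ADDLS
5: ✓ MOVGT  r1←0xdd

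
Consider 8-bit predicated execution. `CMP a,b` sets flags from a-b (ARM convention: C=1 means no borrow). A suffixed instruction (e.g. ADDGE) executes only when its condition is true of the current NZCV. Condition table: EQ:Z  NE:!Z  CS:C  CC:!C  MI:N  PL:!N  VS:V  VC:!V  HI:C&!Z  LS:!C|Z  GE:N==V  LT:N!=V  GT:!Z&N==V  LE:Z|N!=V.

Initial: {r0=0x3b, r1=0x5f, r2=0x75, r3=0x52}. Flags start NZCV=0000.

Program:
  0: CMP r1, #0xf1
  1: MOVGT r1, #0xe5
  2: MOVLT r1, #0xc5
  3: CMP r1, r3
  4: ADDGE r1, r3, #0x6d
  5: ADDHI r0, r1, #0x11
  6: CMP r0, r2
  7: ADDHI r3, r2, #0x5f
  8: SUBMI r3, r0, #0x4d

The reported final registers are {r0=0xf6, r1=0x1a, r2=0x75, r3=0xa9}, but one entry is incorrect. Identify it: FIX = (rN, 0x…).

FIX = (r1, 0xe5)

0: ✓ CMP  NZCV=0000
1: ✓ MOVGT  r1←0xe5
2: · MOVLT
3: ✓ CMP  NZCV=1010
4: · ADDGE
5: ✓ ADDHI  r0←0xf6
6: ✓ CMP  NZCV=1010
7: ✓ ADDHI  r3←0xd4
8: ✓ SUBMI  r3←0xa9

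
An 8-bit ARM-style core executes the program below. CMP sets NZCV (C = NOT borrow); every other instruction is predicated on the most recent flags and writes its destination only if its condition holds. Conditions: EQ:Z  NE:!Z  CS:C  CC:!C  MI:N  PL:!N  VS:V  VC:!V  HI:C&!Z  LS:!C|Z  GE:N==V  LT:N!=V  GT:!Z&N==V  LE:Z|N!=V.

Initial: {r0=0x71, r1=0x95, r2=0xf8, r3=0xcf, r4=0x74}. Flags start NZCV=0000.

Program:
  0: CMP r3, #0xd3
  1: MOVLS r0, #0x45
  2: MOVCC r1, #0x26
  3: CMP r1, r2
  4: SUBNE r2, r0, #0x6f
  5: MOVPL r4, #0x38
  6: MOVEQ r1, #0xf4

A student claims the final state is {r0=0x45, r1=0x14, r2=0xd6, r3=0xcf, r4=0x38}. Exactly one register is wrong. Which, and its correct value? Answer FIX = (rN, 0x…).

[0] flags=1000 → (cmp)
[1] flags=1000 LS?T → r0=0x45
[2] flags=1000 CC?T → r1=0x26
[3] flags=0000 → (cmp)
[4] flags=0000 NE?T → r2=0xd6
[5] flags=0000 PL?T → r4=0x38
[6] flags=0000 EQ?F → skip

FIX = (r1, 0x26)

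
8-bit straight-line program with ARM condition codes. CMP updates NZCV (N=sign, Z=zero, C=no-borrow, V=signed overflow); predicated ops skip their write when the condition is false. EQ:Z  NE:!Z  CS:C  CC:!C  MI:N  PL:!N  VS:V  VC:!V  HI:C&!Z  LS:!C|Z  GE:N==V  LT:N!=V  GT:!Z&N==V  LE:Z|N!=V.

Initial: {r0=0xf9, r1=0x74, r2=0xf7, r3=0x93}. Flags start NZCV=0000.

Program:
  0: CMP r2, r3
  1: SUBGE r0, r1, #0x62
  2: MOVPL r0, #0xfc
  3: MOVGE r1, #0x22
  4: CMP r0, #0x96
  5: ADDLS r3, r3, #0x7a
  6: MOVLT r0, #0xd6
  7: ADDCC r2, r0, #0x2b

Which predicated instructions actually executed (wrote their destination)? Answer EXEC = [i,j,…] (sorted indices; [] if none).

0: ✓ CMP  NZCV=0010
1: ✓ SUBGE  r0←0x12
2: ✓ MOVPL  r0←0xfc
3: ✓ MOVGE  r1←0x22
4: ✓ CMP  NZCV=0010
5: · ADDLS
6: · MOVLT
7: · ADDCC

EXEC = [1,2,3]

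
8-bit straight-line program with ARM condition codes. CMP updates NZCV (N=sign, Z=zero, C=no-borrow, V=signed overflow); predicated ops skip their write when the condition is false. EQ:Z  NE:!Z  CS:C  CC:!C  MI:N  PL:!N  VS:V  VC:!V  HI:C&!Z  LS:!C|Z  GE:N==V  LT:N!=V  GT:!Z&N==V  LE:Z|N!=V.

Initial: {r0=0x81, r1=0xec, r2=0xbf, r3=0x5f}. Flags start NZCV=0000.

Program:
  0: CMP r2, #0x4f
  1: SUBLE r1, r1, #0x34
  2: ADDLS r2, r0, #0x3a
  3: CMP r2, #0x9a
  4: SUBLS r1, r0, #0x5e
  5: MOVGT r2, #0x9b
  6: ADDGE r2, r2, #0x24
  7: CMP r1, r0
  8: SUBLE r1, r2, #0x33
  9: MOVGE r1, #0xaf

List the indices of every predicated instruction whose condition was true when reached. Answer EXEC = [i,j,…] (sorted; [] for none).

EXEC = [1,5,6,9]

[0] flags=0011 → (cmp)
[1] flags=0011 LE?T → r1=0xb8
[2] flags=0011 LS?F → skip
[3] flags=0010 → (cmp)
[4] flags=0010 LS?F → skip
[5] flags=0010 GT?T → r2=0x9b
[6] flags=0010 GE?T → r2=0xbf
[7] flags=0010 → (cmp)
[8] flags=0010 LE?F → skip
[9] flags=0010 GE?T → r1=0xaf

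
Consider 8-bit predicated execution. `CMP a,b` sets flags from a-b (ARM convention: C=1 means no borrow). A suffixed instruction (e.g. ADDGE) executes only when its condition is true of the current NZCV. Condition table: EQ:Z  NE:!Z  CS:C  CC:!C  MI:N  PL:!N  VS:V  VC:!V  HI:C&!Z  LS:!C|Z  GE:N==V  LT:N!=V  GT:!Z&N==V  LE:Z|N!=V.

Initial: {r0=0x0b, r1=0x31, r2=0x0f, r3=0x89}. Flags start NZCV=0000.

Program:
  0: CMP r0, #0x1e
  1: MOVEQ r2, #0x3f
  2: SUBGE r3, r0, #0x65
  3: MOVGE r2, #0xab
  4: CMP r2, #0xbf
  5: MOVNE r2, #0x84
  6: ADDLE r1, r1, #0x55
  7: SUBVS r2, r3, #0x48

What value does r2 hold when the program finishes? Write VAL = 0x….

0: ✓ CMP  NZCV=1000
1: · MOVEQ
2: · SUBGE
3: · MOVGE
4: ✓ CMP  NZCV=0000
5: ✓ MOVNE  r2←0x84
6: · ADDLE
7: · SUBVS

VAL = 0x84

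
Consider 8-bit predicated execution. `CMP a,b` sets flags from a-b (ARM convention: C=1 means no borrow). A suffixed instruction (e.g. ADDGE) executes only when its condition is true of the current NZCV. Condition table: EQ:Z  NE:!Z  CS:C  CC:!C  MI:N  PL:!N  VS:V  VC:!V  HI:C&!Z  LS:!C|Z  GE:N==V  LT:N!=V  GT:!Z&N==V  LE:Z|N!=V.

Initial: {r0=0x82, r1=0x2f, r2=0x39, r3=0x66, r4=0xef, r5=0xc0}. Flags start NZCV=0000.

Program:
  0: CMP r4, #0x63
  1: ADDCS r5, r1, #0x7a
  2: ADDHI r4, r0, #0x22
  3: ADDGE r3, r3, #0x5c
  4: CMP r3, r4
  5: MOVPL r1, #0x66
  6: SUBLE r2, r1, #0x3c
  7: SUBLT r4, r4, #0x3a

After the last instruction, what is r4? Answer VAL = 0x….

VAL = 0xa4

0: ✓ CMP  NZCV=1010
1: ✓ ADDCS  r5←0xa9
2: ✓ ADDHI  r4←0xa4
3: · ADDGE
4: ✓ CMP  NZCV=1001
5: · MOVPL
6: · SUBLE
7: · SUBLT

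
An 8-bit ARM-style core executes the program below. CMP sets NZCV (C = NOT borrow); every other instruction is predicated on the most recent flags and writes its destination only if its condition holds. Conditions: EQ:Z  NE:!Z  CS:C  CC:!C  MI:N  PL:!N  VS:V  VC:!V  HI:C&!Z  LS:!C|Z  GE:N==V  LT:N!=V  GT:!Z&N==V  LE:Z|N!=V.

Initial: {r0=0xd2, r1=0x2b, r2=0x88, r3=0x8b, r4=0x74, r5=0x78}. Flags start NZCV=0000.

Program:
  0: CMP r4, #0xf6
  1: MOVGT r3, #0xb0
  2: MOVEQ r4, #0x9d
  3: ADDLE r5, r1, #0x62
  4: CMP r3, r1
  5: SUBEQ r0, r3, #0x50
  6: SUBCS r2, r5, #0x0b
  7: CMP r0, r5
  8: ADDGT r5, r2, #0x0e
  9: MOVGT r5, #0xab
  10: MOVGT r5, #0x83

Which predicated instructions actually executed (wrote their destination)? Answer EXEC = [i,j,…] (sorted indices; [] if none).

0: ✓ CMP  NZCV=0000
1: ✓ MOVGT  r3←0xb0
2: · MOVEQ
3: · ADDLE
4: ✓ CMP  NZCV=1010
5: · SUBEQ
6: ✓ SUBCS  r2←0x6d
7: ✓ CMP  NZCV=0011
8: · ADDGT
9: · MOVGT
10: · MOVGT

EXEC = [1,6]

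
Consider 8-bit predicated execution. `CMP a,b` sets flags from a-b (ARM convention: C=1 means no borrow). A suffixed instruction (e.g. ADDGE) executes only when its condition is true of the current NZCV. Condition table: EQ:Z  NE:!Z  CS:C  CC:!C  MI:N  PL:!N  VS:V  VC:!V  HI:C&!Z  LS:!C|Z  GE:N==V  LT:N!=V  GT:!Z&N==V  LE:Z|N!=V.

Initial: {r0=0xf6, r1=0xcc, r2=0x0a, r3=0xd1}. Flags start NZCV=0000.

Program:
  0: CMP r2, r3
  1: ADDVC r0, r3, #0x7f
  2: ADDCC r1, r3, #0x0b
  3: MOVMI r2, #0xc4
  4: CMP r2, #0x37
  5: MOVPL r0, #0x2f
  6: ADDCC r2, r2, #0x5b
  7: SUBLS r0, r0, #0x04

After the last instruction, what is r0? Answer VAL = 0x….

0: ✓ CMP  NZCV=0000
1: ✓ ADDVC  r0←0x50
2: ✓ ADDCC  r1←0xdc
3: · MOVMI
4: ✓ CMP  NZCV=1000
5: · MOVPL
6: ✓ ADDCC  r2←0x65
7: ✓ SUBLS  r0←0x4c

VAL = 0x4c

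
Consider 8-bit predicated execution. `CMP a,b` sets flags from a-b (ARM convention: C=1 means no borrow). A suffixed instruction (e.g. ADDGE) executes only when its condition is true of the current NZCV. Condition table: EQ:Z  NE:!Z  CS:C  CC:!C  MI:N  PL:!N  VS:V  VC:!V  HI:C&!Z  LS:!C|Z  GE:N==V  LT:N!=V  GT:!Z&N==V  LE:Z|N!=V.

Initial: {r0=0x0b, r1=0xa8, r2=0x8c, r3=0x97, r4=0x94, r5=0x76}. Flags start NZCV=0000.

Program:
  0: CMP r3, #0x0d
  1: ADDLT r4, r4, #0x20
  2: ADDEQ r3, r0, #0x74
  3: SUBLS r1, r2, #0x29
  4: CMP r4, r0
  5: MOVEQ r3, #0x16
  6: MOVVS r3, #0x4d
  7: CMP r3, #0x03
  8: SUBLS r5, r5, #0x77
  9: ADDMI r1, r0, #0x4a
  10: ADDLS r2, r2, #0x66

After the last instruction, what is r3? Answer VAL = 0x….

VAL = 0x97

0: ✓ CMP  NZCV=1010
1: ✓ ADDLT  r4←0xb4
2: · ADDEQ
3: · SUBLS
4: ✓ CMP  NZCV=1010
5: · MOVEQ
6: · MOVVS
7: ✓ CMP  NZCV=1010
8: · SUBLS
9: ✓ ADDMI  r1←0x55
10: · ADDLS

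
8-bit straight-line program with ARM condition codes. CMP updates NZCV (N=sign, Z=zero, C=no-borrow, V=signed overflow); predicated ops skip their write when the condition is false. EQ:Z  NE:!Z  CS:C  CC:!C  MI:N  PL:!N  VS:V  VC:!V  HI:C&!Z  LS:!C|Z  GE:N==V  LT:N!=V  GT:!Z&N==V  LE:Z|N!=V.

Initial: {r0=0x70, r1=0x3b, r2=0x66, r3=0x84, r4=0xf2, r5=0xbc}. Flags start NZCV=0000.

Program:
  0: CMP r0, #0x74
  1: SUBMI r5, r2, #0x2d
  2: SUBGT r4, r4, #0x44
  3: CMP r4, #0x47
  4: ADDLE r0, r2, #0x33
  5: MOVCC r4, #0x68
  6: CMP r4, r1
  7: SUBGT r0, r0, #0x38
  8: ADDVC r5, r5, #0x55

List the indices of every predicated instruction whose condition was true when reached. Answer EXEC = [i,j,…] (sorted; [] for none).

EXEC = [1,4,8]

0: ✓ CMP  NZCV=1000
1: ✓ SUBMI  r5←0x39
2: · SUBGT
3: ✓ CMP  NZCV=1010
4: ✓ ADDLE  r0←0x99
5: · MOVCC
6: ✓ CMP  NZCV=1010
7: · SUBGT
8: ✓ ADDVC  r5←0x8e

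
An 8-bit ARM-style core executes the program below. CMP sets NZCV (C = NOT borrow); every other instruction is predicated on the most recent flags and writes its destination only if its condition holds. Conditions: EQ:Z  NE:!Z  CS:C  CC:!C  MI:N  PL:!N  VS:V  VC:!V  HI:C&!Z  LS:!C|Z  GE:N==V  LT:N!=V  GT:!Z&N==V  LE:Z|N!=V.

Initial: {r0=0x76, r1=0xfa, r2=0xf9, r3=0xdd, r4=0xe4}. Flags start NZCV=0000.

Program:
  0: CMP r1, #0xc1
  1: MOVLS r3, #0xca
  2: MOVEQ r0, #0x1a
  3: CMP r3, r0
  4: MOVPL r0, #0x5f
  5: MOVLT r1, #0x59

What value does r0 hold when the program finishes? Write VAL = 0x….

0: ✓ CMP  NZCV=0010
1: · MOVLS
2: · MOVEQ
3: ✓ CMP  NZCV=0011
4: ✓ MOVPL  r0←0x5f
5: ✓ MOVLT  r1←0x59

VAL = 0x5f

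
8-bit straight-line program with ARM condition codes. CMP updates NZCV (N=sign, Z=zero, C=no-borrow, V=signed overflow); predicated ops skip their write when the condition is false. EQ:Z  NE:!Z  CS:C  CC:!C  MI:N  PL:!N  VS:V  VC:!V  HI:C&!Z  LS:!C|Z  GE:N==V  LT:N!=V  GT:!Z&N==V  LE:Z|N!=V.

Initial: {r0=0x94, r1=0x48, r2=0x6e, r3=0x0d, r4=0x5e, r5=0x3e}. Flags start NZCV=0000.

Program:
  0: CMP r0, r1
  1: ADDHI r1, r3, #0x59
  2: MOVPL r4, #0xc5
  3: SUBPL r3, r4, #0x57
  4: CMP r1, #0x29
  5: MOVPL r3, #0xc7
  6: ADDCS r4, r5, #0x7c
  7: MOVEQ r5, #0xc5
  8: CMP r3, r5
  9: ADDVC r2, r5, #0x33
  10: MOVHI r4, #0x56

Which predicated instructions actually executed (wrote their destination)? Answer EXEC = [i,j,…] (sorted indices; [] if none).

0: ✓ CMP  NZCV=0011
1: ✓ ADDHI  r1←0x66
2: ✓ MOVPL  r4←0xc5
3: ✓ SUBPL  r3←0x6e
4: ✓ CMP  NZCV=0010
5: ✓ MOVPL  r3←0xc7
6: ✓ ADDCS  r4←0xba
7: · MOVEQ
8: ✓ CMP  NZCV=1010
9: ✓ ADDVC  r2←0x71
10: ✓ MOVHI  r4←0x56

EXEC = [1,2,3,5,6,9,10]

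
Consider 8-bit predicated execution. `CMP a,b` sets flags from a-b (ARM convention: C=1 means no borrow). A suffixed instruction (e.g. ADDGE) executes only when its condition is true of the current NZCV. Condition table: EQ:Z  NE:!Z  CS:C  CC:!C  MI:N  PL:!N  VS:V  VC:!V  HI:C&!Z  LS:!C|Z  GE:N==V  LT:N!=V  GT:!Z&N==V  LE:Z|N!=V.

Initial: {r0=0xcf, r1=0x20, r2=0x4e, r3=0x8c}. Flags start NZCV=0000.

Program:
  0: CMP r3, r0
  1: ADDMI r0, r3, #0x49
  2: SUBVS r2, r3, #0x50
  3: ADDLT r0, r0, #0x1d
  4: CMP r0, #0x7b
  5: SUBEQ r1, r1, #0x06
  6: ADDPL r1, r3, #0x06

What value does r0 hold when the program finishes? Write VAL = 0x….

VAL = 0xf2

[0] flags=1000 → (cmp)
[1] flags=1000 MI?T → r0=0xd5
[2] flags=1000 VS?F → skip
[3] flags=1000 LT?T → r0=0xf2
[4] flags=0011 → (cmp)
[5] flags=0011 EQ?F → skip
[6] flags=0011 PL?T → r1=0x92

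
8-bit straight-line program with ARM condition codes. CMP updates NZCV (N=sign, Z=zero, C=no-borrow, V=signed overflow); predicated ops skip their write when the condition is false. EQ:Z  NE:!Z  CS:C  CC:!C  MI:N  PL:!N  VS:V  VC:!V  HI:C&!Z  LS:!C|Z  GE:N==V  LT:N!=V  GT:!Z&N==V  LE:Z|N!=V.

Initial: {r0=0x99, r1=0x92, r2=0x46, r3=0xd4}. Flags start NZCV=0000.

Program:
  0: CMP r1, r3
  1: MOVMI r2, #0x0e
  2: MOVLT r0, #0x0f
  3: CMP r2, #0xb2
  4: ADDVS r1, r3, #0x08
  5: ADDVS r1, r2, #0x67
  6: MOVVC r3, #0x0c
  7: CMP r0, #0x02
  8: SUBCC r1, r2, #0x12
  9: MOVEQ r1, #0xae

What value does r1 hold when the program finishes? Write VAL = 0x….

VAL = 0x92

0: ✓ CMP  NZCV=1000
1: ✓ MOVMI  r2←0x0e
2: ✓ MOVLT  r0←0x0f
3: ✓ CMP  NZCV=0000
4: · ADDVS
5: · ADDVS
6: ✓ MOVVC  r3←0x0c
7: ✓ CMP  NZCV=0010
8: · SUBCC
9: · MOVEQ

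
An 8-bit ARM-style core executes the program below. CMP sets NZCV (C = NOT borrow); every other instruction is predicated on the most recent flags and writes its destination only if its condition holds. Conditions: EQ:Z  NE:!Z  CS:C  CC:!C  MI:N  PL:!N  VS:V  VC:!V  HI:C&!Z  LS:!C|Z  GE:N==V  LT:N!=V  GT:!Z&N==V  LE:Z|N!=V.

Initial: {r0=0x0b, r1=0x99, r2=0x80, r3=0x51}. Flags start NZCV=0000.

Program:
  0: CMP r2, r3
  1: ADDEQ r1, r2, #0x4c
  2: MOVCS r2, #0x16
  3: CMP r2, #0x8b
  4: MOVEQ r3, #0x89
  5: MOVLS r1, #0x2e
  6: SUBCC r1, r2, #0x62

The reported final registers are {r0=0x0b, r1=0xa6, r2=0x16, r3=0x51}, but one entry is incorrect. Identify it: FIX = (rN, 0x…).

FIX = (r1, 0xb4)

0: ✓ CMP  NZCV=0011
1: · ADDEQ
2: ✓ MOVCS  r2←0x16
3: ✓ CMP  NZCV=1001
4: · MOVEQ
5: ✓ MOVLS  r1←0x2e
6: ✓ SUBCC  r1←0xb4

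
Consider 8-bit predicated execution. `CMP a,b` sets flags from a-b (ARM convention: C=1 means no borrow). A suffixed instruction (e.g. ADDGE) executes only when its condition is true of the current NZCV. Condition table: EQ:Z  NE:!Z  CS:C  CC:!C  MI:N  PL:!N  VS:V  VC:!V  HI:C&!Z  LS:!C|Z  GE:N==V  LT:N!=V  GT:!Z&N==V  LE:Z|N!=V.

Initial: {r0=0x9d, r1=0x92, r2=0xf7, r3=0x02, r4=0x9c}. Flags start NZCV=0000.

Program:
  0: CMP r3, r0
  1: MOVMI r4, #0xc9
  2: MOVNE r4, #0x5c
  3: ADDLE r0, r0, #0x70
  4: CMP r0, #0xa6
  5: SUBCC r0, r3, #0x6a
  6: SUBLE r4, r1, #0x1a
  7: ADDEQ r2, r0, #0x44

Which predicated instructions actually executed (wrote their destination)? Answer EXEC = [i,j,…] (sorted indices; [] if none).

EXEC = [2,5,6]

[0] flags=0000 → (cmp)
[1] flags=0000 MI?F → skip
[2] flags=0000 NE?T → r4=0x5c
[3] flags=0000 LE?F → skip
[4] flags=1000 → (cmp)
[5] flags=1000 CC?T → r0=0x98
[6] flags=1000 LE?T → r4=0x78
[7] flags=1000 EQ?F → skip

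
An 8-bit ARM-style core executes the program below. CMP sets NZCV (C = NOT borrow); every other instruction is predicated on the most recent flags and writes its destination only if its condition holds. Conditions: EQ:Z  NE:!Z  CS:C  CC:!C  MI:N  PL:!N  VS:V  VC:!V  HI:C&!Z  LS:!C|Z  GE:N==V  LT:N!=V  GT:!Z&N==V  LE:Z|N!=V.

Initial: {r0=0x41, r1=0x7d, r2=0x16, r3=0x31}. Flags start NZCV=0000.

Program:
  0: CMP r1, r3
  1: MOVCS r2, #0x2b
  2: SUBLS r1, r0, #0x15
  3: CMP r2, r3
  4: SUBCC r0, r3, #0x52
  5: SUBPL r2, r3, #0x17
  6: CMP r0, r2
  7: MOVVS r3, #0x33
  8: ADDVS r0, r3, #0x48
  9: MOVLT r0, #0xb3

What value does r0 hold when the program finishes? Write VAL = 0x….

0: ✓ CMP  NZCV=0010
1: ✓ MOVCS  r2←0x2b
2: · SUBLS
3: ✓ CMP  NZCV=1000
4: ✓ SUBCC  r0←0xdf
5: · SUBPL
6: ✓ CMP  NZCV=1010
7: · MOVVS
8: · ADDVS
9: ✓ MOVLT  r0←0xb3

VAL = 0xb3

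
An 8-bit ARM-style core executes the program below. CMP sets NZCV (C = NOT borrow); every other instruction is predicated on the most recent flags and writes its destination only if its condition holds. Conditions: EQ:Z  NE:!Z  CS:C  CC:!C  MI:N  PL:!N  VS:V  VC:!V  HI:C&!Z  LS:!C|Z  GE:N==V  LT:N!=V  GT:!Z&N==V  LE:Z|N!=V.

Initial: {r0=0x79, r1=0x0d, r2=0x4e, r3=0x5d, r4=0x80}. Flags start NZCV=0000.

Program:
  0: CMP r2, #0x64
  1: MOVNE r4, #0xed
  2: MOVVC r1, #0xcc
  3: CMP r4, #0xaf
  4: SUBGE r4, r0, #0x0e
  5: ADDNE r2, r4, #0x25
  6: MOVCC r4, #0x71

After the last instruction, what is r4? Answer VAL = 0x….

[0] flags=1000 → (cmp)
[1] flags=1000 NE?T → r4=0xed
[2] flags=1000 VC?T → r1=0xcc
[3] flags=0010 → (cmp)
[4] flags=0010 GE?T → r4=0x6b
[5] flags=0010 NE?T → r2=0x90
[6] flags=0010 CC?F → skip

VAL = 0x6b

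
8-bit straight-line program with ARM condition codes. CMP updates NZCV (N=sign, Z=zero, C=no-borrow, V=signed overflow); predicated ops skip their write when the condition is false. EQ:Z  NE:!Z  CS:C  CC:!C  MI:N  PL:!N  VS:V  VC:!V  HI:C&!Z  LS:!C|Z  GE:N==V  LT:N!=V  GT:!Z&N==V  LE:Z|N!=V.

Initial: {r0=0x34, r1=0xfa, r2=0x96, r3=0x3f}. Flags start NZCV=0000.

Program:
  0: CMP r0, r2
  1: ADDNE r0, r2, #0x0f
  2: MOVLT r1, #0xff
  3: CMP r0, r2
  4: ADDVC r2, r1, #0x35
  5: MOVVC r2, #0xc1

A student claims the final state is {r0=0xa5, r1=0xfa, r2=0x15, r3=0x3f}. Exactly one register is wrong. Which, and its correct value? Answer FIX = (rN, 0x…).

FIX = (r2, 0xc1)

[0] flags=1001 → (cmp)
[1] flags=1001 NE?T → r0=0xa5
[2] flags=1001 LT?F → skip
[3] flags=0010 → (cmp)
[4] flags=0010 VC?T → r2=0x2f
[5] flags=0010 VC?T → r2=0xc1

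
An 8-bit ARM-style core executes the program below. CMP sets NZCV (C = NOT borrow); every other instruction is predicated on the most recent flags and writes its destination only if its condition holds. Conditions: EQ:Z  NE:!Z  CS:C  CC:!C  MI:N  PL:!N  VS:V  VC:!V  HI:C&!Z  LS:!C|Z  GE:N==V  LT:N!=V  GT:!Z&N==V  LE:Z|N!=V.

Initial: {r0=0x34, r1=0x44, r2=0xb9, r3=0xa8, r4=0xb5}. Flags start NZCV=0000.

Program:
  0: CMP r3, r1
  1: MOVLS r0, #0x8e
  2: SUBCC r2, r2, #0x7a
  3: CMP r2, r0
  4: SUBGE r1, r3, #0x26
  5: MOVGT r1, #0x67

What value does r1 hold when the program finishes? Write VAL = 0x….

0: ✓ CMP  NZCV=0011
1: · MOVLS
2: · SUBCC
3: ✓ CMP  NZCV=1010
4: · SUBGE
5: · MOVGT

VAL = 0x44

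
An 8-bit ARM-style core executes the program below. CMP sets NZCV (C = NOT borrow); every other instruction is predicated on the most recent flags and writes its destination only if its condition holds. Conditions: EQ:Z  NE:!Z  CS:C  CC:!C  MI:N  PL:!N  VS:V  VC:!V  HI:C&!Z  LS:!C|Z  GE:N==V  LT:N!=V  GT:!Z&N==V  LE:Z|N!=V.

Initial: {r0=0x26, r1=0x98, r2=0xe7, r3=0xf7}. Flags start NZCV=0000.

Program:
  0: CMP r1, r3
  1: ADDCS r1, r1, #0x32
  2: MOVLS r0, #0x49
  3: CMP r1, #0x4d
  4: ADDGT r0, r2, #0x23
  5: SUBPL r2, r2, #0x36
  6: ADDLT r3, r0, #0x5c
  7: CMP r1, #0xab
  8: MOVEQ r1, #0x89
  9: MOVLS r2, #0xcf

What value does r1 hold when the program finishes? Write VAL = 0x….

0: ✓ CMP  NZCV=1000
1: · ADDCS
2: ✓ MOVLS  r0←0x49
3: ✓ CMP  NZCV=0011
4: · ADDGT
5: ✓ SUBPL  r2←0xb1
6: ✓ ADDLT  r3←0xa5
7: ✓ CMP  NZCV=1000
8: · MOVEQ
9: ✓ MOVLS  r2←0xcf

VAL = 0x98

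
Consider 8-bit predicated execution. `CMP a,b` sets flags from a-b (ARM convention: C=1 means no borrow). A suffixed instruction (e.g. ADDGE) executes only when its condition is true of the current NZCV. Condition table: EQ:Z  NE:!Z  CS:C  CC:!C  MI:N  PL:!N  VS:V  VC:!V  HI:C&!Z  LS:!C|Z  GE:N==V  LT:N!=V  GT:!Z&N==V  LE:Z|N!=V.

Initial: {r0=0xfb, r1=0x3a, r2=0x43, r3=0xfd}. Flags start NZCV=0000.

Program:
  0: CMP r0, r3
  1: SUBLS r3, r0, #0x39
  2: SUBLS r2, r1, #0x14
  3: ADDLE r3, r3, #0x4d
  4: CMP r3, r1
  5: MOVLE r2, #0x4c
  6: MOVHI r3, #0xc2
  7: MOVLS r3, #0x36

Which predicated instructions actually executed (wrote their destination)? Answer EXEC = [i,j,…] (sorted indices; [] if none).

EXEC = [1,2,3,5,7]

0: ✓ CMP  NZCV=1000
1: ✓ SUBLS  r3←0xc2
2: ✓ SUBLS  r2←0x26
3: ✓ ADDLE  r3←0x0f
4: ✓ CMP  NZCV=1000
5: ✓ MOVLE  r2←0x4c
6: · MOVHI
7: ✓ MOVLS  r3←0x36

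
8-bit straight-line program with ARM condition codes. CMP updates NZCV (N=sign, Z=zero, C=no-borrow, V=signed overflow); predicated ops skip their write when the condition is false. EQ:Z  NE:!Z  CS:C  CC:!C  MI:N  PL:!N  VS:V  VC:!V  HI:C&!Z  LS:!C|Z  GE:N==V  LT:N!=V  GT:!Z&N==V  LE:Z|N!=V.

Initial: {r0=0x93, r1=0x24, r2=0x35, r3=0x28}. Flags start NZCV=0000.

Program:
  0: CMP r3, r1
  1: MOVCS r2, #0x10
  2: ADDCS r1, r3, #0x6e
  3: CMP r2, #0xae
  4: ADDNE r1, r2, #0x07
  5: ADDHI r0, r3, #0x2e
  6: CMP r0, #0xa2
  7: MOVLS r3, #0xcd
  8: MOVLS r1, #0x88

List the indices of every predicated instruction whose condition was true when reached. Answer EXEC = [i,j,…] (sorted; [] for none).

0: ✓ CMP  NZCV=0010
1: ✓ MOVCS  r2←0x10
2: ✓ ADDCS  r1←0x96
3: ✓ CMP  NZCV=0000
4: ✓ ADDNE  r1←0x17
5: · ADDHI
6: ✓ CMP  NZCV=1000
7: ✓ MOVLS  r3←0xcd
8: ✓ MOVLS  r1←0x88

EXEC = [1,2,4,7,8]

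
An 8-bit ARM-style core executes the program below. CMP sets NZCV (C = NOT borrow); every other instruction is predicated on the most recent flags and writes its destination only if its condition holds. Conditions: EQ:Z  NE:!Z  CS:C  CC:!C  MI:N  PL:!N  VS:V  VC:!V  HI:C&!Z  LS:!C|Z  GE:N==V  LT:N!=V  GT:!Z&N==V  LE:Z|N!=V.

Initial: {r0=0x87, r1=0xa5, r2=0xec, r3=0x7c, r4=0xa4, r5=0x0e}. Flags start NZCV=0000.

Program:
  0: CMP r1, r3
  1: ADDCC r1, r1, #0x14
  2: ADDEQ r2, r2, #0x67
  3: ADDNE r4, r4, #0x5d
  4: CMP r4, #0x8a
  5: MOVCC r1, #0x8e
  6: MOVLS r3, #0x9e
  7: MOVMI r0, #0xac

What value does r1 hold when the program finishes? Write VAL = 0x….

VAL = 0x8e

[0] flags=0011 → (cmp)
[1] flags=0011 CC?F → skip
[2] flags=0011 EQ?F → skip
[3] flags=0011 NE?T → r4=0x01
[4] flags=0000 → (cmp)
[5] flags=0000 CC?T → r1=0x8e
[6] flags=0000 LS?T → r3=0x9e
[7] flags=0000 MI?F → skip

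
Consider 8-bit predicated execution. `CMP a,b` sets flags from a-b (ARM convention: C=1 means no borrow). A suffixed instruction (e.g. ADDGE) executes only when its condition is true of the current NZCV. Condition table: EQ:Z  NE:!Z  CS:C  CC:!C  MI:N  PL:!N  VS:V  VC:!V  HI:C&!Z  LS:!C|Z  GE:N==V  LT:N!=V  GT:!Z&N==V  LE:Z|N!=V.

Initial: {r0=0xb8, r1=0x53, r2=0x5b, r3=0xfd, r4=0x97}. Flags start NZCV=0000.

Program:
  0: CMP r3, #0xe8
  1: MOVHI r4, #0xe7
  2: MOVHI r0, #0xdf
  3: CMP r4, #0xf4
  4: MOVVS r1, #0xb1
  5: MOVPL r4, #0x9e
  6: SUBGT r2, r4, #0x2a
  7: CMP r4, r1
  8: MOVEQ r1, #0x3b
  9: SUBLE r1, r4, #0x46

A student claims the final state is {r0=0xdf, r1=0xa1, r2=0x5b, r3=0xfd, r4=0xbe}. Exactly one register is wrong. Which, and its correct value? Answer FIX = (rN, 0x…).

FIX = (r4, 0xe7)

0: ✓ CMP  NZCV=0010
1: ✓ MOVHI  r4←0xe7
2: ✓ MOVHI  r0←0xdf
3: ✓ CMP  NZCV=1000
4: · MOVVS
5: · MOVPL
6: · SUBGT
7: ✓ CMP  NZCV=1010
8: · MOVEQ
9: ✓ SUBLE  r1←0xa1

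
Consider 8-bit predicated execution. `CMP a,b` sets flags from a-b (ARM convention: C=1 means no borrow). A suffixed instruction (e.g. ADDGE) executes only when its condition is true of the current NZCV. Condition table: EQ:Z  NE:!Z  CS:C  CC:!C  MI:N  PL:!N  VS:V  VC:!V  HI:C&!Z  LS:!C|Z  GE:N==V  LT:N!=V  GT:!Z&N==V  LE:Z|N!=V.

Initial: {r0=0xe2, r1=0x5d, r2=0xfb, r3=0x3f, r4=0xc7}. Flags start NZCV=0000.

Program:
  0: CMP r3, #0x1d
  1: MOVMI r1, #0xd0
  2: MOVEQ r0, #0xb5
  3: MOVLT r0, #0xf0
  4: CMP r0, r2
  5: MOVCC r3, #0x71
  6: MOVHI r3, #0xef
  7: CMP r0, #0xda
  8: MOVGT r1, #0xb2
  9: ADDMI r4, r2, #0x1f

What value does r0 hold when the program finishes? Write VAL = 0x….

[0] flags=0010 → (cmp)
[1] flags=0010 MI?F → skip
[2] flags=0010 EQ?F → skip
[3] flags=0010 LT?F → skip
[4] flags=1000 → (cmp)
[5] flags=1000 CC?T → r3=0x71
[6] flags=1000 HI?F → skip
[7] flags=0010 → (cmp)
[8] flags=0010 GT?T → r1=0xb2
[9] flags=0010 MI?F → skip

VAL = 0xe2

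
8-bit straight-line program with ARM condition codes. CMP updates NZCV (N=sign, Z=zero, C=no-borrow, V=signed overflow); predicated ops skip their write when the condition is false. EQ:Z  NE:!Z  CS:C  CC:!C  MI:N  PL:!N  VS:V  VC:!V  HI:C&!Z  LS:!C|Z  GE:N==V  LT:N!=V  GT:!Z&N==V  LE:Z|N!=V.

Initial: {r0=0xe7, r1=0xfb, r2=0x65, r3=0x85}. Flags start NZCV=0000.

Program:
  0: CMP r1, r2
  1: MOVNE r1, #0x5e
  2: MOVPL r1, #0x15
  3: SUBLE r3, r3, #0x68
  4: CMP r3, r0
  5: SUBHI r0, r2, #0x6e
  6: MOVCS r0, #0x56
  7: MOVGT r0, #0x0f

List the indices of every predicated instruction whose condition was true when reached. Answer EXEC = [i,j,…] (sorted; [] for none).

0: ✓ CMP  NZCV=1010
1: ✓ MOVNE  r1←0x5e
2: · MOVPL
3: ✓ SUBLE  r3←0x1d
4: ✓ CMP  NZCV=0000
5: · SUBHI
6: · MOVCS
7: ✓ MOVGT  r0←0x0f

EXEC = [1,3,7]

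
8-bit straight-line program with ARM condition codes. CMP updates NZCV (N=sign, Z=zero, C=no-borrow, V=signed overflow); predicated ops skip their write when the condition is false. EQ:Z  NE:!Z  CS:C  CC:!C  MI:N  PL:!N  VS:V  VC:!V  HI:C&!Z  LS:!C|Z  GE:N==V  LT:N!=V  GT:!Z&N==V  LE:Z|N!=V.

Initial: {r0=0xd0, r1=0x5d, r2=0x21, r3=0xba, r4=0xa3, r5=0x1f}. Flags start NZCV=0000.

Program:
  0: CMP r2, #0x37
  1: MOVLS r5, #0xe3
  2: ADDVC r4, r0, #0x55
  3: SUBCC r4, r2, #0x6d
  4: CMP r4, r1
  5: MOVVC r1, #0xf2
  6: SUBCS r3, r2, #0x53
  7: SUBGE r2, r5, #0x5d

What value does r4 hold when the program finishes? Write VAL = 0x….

0: ✓ CMP  NZCV=1000
1: ✓ MOVLS  r5←0xe3
2: ✓ ADDVC  r4←0x25
3: ✓ SUBCC  r4←0xb4
4: ✓ CMP  NZCV=0011
5: · MOVVC
6: ✓ SUBCS  r3←0xce
7: · SUBGE

VAL = 0xb4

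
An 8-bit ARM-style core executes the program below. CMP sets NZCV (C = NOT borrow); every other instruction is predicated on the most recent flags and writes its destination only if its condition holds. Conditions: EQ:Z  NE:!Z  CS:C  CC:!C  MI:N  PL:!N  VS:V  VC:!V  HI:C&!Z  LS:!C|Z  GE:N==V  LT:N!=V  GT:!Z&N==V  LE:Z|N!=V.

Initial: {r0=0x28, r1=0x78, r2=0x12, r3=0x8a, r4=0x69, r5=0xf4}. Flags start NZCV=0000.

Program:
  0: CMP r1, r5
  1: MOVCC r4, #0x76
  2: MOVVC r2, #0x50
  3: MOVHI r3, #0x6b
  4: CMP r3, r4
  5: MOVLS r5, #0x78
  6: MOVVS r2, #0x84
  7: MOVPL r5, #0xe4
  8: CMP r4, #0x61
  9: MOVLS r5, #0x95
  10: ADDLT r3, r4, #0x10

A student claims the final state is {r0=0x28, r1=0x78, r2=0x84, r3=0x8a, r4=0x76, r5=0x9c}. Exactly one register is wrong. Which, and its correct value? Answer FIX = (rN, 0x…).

FIX = (r5, 0xe4)

0: ✓ CMP  NZCV=1001
1: ✓ MOVCC  r4←0x76
2: · MOVVC
3: · MOVHI
4: ✓ CMP  NZCV=0011
5: · MOVLS
6: ✓ MOVVS  r2←0x84
7: ✓ MOVPL  r5←0xe4
8: ✓ CMP  NZCV=0010
9: · MOVLS
10: · ADDLT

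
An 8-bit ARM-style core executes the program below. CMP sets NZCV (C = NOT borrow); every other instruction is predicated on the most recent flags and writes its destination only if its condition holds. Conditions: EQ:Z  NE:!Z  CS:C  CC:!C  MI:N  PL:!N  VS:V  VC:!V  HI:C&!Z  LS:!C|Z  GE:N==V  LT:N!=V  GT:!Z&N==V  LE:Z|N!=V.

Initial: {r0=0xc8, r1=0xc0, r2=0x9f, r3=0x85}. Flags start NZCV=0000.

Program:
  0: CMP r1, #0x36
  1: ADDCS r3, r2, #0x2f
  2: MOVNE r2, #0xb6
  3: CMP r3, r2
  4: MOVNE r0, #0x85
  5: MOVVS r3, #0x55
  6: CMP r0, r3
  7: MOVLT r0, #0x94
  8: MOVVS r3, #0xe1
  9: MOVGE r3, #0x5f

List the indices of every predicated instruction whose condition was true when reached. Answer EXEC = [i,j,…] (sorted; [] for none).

EXEC = [1,2,4,7]

0: ✓ CMP  NZCV=1010
1: ✓ ADDCS  r3←0xce
2: ✓ MOVNE  r2←0xb6
3: ✓ CMP  NZCV=0010
4: ✓ MOVNE  r0←0x85
5: · MOVVS
6: ✓ CMP  NZCV=1000
7: ✓ MOVLT  r0←0x94
8: · MOVVS
9: · MOVGE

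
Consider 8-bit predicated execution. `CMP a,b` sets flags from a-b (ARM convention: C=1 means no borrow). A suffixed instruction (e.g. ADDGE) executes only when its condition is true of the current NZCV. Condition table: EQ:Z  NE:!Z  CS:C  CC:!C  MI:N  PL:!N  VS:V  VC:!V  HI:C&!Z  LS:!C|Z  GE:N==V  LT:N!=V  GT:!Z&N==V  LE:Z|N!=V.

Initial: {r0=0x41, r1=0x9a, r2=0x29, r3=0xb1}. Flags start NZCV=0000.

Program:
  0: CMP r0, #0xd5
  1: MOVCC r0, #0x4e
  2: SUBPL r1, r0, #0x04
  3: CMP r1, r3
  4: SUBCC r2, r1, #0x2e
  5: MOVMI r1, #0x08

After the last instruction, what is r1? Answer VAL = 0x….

VAL = 0x08

0: ✓ CMP  NZCV=0000
1: ✓ MOVCC  r0←0x4e
2: ✓ SUBPL  r1←0x4a
3: ✓ CMP  NZCV=1001
4: ✓ SUBCC  r2←0x1c
5: ✓ MOVMI  r1←0x08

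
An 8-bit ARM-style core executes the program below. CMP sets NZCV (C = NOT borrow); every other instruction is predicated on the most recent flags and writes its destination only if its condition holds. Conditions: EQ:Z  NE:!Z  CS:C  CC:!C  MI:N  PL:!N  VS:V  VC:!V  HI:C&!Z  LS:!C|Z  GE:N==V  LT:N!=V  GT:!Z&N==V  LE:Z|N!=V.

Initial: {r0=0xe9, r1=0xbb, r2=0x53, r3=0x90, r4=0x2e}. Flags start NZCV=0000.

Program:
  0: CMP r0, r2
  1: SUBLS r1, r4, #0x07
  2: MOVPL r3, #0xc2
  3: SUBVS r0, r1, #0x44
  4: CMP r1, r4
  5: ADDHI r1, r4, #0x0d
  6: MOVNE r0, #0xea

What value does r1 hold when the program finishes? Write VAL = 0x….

[0] flags=1010 → (cmp)
[1] flags=1010 LS?F → skip
[2] flags=1010 PL?F → skip
[3] flags=1010 VS?F → skip
[4] flags=1010 → (cmp)
[5] flags=1010 HI?T → r1=0x3b
[6] flags=1010 NE?T → r0=0xea

VAL = 0x3b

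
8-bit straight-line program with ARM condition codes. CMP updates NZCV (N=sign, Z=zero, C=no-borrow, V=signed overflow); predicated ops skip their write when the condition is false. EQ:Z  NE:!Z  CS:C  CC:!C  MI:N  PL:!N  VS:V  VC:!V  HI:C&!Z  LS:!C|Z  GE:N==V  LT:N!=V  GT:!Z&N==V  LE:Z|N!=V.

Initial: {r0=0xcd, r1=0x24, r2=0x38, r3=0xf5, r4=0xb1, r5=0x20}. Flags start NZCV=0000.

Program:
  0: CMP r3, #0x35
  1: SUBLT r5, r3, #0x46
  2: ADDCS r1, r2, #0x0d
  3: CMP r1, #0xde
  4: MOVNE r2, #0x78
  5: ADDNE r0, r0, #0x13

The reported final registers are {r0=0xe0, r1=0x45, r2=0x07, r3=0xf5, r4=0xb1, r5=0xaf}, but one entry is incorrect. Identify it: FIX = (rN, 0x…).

[0] flags=1010 → (cmp)
[1] flags=1010 LT?T → r5=0xaf
[2] flags=1010 CS?T → r1=0x45
[3] flags=0000 → (cmp)
[4] flags=0000 NE?T → r2=0x78
[5] flags=0000 NE?T → r0=0xe0

FIX = (r2, 0x78)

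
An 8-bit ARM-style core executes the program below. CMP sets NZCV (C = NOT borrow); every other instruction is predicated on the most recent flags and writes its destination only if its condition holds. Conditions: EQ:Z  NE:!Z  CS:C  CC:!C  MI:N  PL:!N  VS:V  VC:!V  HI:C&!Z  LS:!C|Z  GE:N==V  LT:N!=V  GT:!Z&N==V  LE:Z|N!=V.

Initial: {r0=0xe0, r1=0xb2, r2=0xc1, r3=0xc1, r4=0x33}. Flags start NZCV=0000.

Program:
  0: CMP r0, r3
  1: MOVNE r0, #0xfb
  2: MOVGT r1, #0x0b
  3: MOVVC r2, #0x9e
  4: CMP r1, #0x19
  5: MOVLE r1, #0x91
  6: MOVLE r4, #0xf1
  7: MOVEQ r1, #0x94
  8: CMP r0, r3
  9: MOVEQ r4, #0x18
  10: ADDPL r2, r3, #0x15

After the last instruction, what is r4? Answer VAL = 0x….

[0] flags=0010 → (cmp)
[1] flags=0010 NE?T → r0=0xfb
[2] flags=0010 GT?T → r1=0x0b
[3] flags=0010 VC?T → r2=0x9e
[4] flags=1000 → (cmp)
[5] flags=1000 LE?T → r1=0x91
[6] flags=1000 LE?T → r4=0xf1
[7] flags=1000 EQ?F → skip
[8] flags=0010 → (cmp)
[9] flags=0010 EQ?F → skip
[10] flags=0010 PL?T → r2=0xd6

VAL = 0xf1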